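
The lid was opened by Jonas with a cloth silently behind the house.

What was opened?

the lid

'the lid' marks the patient of the opening event.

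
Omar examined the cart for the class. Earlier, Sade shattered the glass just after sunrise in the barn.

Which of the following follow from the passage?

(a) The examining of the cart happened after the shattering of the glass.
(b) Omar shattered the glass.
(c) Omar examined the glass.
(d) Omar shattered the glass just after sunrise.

(a) Entailed — the narrative places the shattering before the examining.
(b) Not entailed — the passage has Sade shattering the glass, not Omar.
(c) Not entailed — Omar examined the cart, not the glass; the glass belongs to the shattering event.
(d) Not entailed — the passage has Sade shattering the glass, not Omar.

(a)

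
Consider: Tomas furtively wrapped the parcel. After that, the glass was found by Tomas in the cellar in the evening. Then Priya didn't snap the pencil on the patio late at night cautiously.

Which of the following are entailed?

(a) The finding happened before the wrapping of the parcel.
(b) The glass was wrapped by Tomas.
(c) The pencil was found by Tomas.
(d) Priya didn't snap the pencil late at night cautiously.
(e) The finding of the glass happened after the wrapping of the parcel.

(e)

(a) Not entailed — the narrative places the wrapping before the finding, not after.
(b) Not entailed — Tomas wrapped the parcel, not the glass; the glass belongs to the finding event.
(c) Not entailed — Tomas found the glass, not the pencil; the pencil belongs to the snapping event.
(d) Not entailed — dropping 'on the patio' under negation is not valid — the original leaves open that Priya snapped the pencil some other way.
(e) Entailed — the narrative places the wrapping before the finding.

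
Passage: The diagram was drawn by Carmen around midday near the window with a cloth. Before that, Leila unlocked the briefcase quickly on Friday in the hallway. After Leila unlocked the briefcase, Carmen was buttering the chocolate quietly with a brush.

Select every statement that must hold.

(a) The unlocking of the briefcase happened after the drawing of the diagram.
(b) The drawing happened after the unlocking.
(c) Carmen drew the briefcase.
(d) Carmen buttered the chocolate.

(a) Not entailed — the narrative places the unlocking before the drawing, not after.
(b) Entailed — the narrative places the unlocking before the drawing.
(c) Not entailed — Carmen drew the diagram, not the briefcase; the briefcase belongs to the unlocking event.
(d) Not entailed — 'was buttering' is progressive on an accomplishment; it does not entail the completed 'buttered'.

(b)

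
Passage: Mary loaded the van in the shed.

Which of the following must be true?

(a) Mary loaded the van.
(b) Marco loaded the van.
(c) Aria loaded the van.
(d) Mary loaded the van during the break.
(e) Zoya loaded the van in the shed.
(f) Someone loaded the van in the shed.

(a), (f)

(a) Entailed — every conjunct here is already in the original loading event.
(b) Not entailed — the passage has Mary loading the van, not Marco.
(c) Not entailed — the passage has Mary loading the van, not Aria.
(d) Not entailed — 'during the break' adds information not in the original event.
(e) Not entailed — the passage has Mary loading the van, not Zoya.
(f) Entailed — the original entails any weakening of itself; this just generalizes the agent.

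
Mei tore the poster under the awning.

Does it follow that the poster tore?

'Mei tore the poster' is the causative; it entails the inchoative 'the poster tore'.

yes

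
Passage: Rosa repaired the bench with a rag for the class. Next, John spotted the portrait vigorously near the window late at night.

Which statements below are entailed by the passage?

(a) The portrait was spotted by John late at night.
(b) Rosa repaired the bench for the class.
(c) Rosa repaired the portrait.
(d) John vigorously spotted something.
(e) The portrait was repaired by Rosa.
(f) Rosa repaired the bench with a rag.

(a) Entailed — this follows by dropping conjuncts from the spotting event's description.
(b) Entailed — the original entails any weakening of itself; this just drops 'with a rag'.
(c) Not entailed — Rosa repaired the bench, not the portrait; the portrait belongs to the spotting event.
(d) Entailed — this follows by dropping conjuncts from the spotting event's description.
(e) Not entailed — Rosa repaired the bench, not the portrait; the portrait belongs to the spotting event.
(f) Entailed — every conjunct here is already in the original repairing event.

(a), (b), (d), (f)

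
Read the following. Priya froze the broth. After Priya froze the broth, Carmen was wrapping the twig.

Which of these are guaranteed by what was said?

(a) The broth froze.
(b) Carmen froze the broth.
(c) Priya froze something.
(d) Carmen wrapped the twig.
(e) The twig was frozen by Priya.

(a) Entailed — 'Priya froze the broth' is causative; it entails the inchoative 'the broth froze'.
(b) Not entailed — the passage has Priya freezing the broth, not Carmen.
(c) Entailed — generalizing the patient leaves a sub-description the original still satisfies.
(d) Not entailed — 'was wrapping' is progressive on an accomplishment; it does not entail the completed 'wrapped'.
(e) Not entailed — Priya froze the broth, not the twig; the twig belongs to the wrapping event.

(a), (c)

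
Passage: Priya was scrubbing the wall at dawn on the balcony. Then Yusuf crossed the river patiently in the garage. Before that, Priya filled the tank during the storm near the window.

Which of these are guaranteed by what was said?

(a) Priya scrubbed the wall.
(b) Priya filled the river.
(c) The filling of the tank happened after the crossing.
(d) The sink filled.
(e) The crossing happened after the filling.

(a) Entailed — 'scrub' is an activity; 'was scrubbing' entails that some scrubbing happened, so 'scrubbed' holds.
(b) Not entailed — Priya filled the tank, not the river; the river belongs to the crossing event.
(c) Not entailed — the narrative places the filling before the crossing, not after.
(d) Not entailed — the tank is what filled, not the sink.
(e) Entailed — the narrative places the filling before the crossing.

(a), (e)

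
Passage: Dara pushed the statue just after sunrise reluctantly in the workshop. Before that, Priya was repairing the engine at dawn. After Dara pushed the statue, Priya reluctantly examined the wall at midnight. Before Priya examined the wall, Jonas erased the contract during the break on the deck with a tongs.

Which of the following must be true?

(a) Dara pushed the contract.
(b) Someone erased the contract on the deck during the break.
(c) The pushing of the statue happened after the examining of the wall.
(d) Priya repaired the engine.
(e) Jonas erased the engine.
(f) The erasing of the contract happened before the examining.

(b), (f)

(a) Not entailed — Dara pushed the statue, not the contract; the contract belongs to the erasing event.
(b) Entailed — this follows by dropping conjuncts from the erasing event's description.
(c) Not entailed — the narrative places the pushing before the examining, not after.
(d) Not entailed — 'was repairing' is progressive on an accomplishment; it does not entail the completed 'repaired'.
(e) Not entailed — Jonas erased the contract, not the engine; the engine belongs to the repairing event.
(f) Entailed — the narrative places the erasing before the examining.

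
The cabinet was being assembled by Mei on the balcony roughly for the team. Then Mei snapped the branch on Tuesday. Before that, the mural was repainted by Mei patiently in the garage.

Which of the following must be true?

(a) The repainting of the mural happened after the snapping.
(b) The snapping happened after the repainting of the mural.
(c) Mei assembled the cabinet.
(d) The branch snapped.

(a) Not entailed — the narrative places the repainting before the snapping, not after.
(b) Entailed — the narrative places the repainting before the snapping.
(c) Not entailed — 'was assembling' is progressive on an accomplishment; it does not entail the completed 'assembled'.
(d) Entailed — 'Mei snapped the branch' is causative; it entails the inchoative 'the branch snapped'.

(b), (d)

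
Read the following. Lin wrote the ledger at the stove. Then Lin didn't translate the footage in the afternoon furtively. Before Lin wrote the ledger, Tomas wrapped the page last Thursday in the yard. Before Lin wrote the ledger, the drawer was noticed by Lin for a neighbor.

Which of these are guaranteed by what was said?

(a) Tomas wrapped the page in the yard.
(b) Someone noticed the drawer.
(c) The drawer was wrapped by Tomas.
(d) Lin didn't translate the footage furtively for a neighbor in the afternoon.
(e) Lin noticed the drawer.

(a), (b), (d), (e)

(a) Entailed — every conjunct here is already in the original wrapping event.
(b) Entailed — every conjunct here is already in the original noticing event.
(c) Not entailed — Tomas wrapped the page, not the drawer; the drawer belongs to the noticing event.
(d) Entailed — under negation, adding a further restriction is entailed: if no such translating event occurred, none occurred for a neighbor either.
(e) Entailed — every conjunct here is already in the original noticing event.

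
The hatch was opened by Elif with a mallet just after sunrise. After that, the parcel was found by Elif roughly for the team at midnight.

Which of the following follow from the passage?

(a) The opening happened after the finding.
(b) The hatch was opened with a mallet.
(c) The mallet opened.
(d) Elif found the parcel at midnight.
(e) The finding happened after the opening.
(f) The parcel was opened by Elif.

(b), (d), (e)

(a) Not entailed — the narrative places the opening before the finding, not after.
(b) Entailed — the original entails any weakening of itself; this just drops 'just after sunrise' and generalizes the agent.
(c) Not entailed — the hatch is what opened, not the mallet.
(d) Entailed — dropping 'roughly', 'for the team' leaves a sub-description the original still satisfies.
(e) Entailed — the narrative places the opening before the finding.
(f) Not entailed — Elif opened the hatch, not the parcel; the parcel belongs to the finding event.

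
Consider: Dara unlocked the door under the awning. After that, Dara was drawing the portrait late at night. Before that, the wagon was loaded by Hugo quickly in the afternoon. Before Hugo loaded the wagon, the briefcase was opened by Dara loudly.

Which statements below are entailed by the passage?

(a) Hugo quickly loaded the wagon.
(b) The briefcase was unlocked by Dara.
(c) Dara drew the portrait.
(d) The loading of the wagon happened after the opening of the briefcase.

(a) Entailed — dropping 'in the afternoon' leaves a sub-description the original still satisfies.
(b) Not entailed — Dara unlocked the door, not the briefcase; the briefcase belongs to the opening event.
(c) Not entailed — 'was drawing' is progressive on an accomplishment; it does not entail the completed 'drew'.
(d) Entailed — the narrative places the opening before the loading.

(a), (d)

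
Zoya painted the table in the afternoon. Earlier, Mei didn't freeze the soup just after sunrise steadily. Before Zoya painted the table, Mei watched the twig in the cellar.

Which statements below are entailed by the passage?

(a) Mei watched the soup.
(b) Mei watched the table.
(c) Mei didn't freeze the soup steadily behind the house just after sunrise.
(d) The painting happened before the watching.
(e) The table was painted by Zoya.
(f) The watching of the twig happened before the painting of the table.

(a) Not entailed — Mei watched the twig, not the soup; the soup belongs to the freezing event.
(b) Not entailed — Mei watched the twig, not the table; the table belongs to the painting event.
(c) Entailed — under negation, adding a further restriction is entailed: if no such freezing event occurred, none occurred behind the house either.
(d) Not entailed — the narrative places the watching before the painting, not after.
(e) Entailed — the original entails any weakening of itself; this just drops 'in the afternoon'.
(f) Entailed — the narrative places the watching before the painting.

(c), (e), (f)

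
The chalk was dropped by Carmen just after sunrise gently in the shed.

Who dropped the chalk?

Carmen

'Carmen' marks the agent of the dropping event.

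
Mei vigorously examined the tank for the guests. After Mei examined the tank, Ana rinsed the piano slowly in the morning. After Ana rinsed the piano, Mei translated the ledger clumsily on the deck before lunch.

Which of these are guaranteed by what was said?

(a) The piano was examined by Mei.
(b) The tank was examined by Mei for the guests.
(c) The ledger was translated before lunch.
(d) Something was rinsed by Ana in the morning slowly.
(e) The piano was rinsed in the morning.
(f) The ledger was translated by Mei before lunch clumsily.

(b), (c), (d), (e), (f)

(a) Not entailed — Mei examined the tank, not the piano; the piano belongs to the rinsing event.
(b) Entailed — this follows by dropping conjuncts from the examining event's description.
(c) Entailed — every conjunct here is already in the original translating event.
(d) Entailed — every conjunct here is already in the original rinsing event.
(e) Entailed — dropping 'slowly' and generalizing the agent leaves a sub-description the original still satisfies.
(f) Entailed — dropping 'on the deck' leaves a sub-description the original still satisfies.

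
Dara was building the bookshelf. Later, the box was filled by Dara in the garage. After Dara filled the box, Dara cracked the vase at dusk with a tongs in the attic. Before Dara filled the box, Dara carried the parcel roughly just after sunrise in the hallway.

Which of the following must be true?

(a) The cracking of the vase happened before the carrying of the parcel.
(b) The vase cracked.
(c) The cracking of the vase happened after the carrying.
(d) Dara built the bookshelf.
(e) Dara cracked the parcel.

(b), (c)

(a) Not entailed — the narrative places the carrying before the cracking, not after.
(b) Entailed — 'Dara cracked the vase' is causative; it entails the inchoative 'the vase cracked'.
(c) Entailed — the narrative places the carrying before the cracking.
(d) Not entailed — 'was building' is progressive on an accomplishment; it does not entail the completed 'built'.
(e) Not entailed — Dara cracked the vase, not the parcel; the parcel belongs to the carrying event.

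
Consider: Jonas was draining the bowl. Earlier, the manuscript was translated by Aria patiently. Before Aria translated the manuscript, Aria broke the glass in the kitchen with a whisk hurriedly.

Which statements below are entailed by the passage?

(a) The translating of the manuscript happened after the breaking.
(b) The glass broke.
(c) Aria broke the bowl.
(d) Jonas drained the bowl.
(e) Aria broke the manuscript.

(a), (b)

(a) Entailed — the narrative places the breaking before the translating.
(b) Entailed — 'Aria broke the glass' is causative; it entails the inchoative 'the glass broke'.
(c) Not entailed — Aria broke the glass, not the bowl; the bowl belongs to the draining event.
(d) Not entailed — 'was draining' is progressive on an accomplishment; it does not entail the completed 'drained'.
(e) Not entailed — Aria broke the glass, not the manuscript; the manuscript belongs to the translating event.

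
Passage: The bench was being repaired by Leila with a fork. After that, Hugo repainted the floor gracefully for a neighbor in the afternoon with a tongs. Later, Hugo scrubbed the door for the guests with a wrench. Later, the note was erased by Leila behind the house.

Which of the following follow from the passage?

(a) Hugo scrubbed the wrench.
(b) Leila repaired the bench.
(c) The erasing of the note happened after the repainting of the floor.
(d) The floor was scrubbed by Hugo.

(a) Not entailed — the wrench is the instrument, not what was scrubbed.
(b) Not entailed — 'was repairing' is progressive on an accomplishment; it does not entail the completed 'repaired'.
(c) Entailed — the narrative places the repainting before the erasing.
(d) Not entailed — Hugo scrubbed the door, not the floor; the floor belongs to the repainting event.

(c)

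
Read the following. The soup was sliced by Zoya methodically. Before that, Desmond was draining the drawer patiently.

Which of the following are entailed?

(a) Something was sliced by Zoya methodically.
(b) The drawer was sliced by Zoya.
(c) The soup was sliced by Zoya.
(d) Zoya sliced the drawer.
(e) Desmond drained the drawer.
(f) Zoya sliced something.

(a) Entailed — generalizing the patient leaves a sub-description the original still satisfies.
(b) Not entailed — Zoya sliced the soup, not the drawer; the drawer belongs to the draining event.
(c) Entailed — dropping 'methodically' leaves a sub-description the original still satisfies.
(d) Not entailed — Zoya sliced the soup, not the drawer; the drawer belongs to the draining event.
(e) Not entailed — 'was draining' is progressive on an accomplishment; it does not entail the completed 'drained'.
(f) Entailed — this follows by dropping conjuncts from the slicing event's description.

(a), (c), (f)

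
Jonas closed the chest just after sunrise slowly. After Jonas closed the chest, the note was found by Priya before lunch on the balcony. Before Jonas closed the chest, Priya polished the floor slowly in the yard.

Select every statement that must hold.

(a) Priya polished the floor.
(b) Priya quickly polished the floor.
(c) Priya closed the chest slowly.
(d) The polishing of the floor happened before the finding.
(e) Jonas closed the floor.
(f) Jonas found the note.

(a), (d)

(a) Entailed — every conjunct here is already in the original polishing event.
(b) Not entailed — 'quickly' adds a manner not in (and inconsistent with) the original.
(c) Not entailed — the passage has Jonas closing the chest, not Priya.
(d) Entailed — the narrative places the polishing before the finding.
(e) Not entailed — Jonas closed the chest, not the floor; the floor belongs to the polishing event.
(f) Not entailed — the passage has Priya finding the note, not Jonas.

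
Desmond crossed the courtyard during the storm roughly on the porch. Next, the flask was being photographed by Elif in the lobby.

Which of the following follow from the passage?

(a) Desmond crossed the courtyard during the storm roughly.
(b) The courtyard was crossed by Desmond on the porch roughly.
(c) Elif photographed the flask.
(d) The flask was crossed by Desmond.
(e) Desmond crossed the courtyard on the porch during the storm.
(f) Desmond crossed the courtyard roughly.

(a), (b), (e), (f)

(a) Entailed — every conjunct here is already in the original crossing event.
(b) Entailed — dropping 'during the storm' leaves a sub-description the original still satisfies.
(c) Not entailed — 'was photographing' is progressive on an accomplishment; it does not entail the completed 'photographed'.
(d) Not entailed — Desmond crossed the courtyard, not the flask; the flask belongs to the photographing event.
(e) Entailed — every conjunct here is already in the original crossing event.
(f) Entailed — dropping 'on the porch', 'during the storm' leaves a sub-description the original still satisfies.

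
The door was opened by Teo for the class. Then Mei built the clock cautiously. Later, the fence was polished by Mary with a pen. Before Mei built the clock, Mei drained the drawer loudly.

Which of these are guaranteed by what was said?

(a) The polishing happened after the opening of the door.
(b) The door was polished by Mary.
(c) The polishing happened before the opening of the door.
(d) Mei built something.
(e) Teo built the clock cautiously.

(a) Entailed — the narrative places the opening before the polishing.
(b) Not entailed — Mary polished the fence, not the door; the door belongs to the opening event.
(c) Not entailed — the narrative places the opening before the polishing, not after.
(d) Entailed — every conjunct here is already in the original building event.
(e) Not entailed — the passage has Mei building the clock, not Teo.

(a), (d)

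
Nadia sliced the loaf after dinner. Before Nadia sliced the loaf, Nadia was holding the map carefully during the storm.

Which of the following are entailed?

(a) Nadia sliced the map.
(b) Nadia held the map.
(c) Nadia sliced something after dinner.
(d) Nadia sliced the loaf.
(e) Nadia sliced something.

(b), (c), (d), (e)

(a) Not entailed — Nadia sliced the loaf, not the map; the map belongs to the holding event.
(b) Entailed — 'hold' is an activity; 'was holding' entails that some holding happened, so 'held' holds.
(c) Entailed — generalizing the patient leaves a sub-description the original still satisfies.
(d) Entailed — the original entails any weakening of itself; this just drops 'after dinner'.
(e) Entailed — every conjunct here is already in the original slicing event.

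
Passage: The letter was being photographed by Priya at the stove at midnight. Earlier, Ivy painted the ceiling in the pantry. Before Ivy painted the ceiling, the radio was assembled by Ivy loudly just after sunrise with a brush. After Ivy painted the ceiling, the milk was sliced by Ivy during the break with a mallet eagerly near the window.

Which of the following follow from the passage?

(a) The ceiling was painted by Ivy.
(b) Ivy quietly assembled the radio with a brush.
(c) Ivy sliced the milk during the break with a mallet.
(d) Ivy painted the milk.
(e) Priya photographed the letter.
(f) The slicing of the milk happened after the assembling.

(a), (c), (f)

(a) Entailed — the original entails any weakening of itself; this just drops 'in the pantry'.
(b) Not entailed — 'quietly' adds a manner not in (and inconsistent with) the original.
(c) Entailed — this follows by dropping conjuncts from the slicing event's description.
(d) Not entailed — Ivy painted the ceiling, not the milk; the milk belongs to the slicing event.
(e) Not entailed — 'was photographing' is progressive on an accomplishment; it does not entail the completed 'photographed'.
(f) Entailed — the narrative places the assembling before the slicing.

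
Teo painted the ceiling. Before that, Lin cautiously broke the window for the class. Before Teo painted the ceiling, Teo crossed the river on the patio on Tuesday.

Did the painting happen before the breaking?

no

The narrative orders the breaking before the painting.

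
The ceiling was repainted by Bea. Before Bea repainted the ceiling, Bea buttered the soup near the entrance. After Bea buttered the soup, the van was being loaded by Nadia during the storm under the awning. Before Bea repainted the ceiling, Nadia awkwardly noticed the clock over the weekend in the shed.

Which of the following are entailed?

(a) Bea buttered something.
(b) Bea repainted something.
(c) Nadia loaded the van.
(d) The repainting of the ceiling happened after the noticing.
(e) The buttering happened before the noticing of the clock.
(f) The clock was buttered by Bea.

(a) Entailed — every conjunct here is already in the original buttering event.
(b) Entailed — every conjunct here is already in the original repainting event.
(c) Not entailed — 'was loading' is progressive on an accomplishment; it does not entail the completed 'loaded'.
(d) Entailed — the narrative places the noticing before the repainting.
(e) Not entailed — the narrative doesn't order the buttering relative to the noticing.
(f) Not entailed — Bea buttered the soup, not the clock; the clock belongs to the noticing event.

(a), (b), (d)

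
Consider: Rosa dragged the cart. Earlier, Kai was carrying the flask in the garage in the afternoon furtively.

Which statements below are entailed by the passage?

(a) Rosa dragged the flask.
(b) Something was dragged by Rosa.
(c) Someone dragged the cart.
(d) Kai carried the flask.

(a) Not entailed — Rosa dragged the cart, not the flask; the flask belongs to the carrying event.
(b) Entailed — generalizing the patient leaves a sub-description the original still satisfies.
(c) Entailed — every conjunct here is already in the original dragging event.
(d) Entailed — 'carry' is an activity; 'was carrying' entails that some carrying happened, so 'carried' holds.

(b), (c), (d)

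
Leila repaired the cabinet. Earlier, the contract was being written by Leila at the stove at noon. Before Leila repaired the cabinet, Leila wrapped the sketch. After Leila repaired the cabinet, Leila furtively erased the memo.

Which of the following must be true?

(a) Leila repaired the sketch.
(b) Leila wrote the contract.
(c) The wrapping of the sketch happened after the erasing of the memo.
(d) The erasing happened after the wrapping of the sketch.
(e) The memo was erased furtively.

(d), (e)

(a) Not entailed — Leila repaired the cabinet, not the sketch; the sketch belongs to the wrapping event.
(b) Not entailed — 'was writing' is progressive on an accomplishment; it does not entail the completed 'wrote'.
(c) Not entailed — the narrative places the wrapping before the erasing, not after.
(d) Entailed — the narrative places the wrapping before the erasing.
(e) Entailed — generalizing the agent leaves a sub-description the original still satisfies.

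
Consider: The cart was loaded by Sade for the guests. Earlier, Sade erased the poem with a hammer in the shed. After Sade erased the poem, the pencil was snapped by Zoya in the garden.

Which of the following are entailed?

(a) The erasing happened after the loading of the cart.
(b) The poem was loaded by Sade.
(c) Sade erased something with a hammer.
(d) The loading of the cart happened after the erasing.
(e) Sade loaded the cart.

(a) Not entailed — the narrative places the erasing before the loading, not after.
(b) Not entailed — Sade loaded the cart, not the poem; the poem belongs to the erasing event.
(c) Entailed — this follows by dropping conjuncts from the erasing event's description.
(d) Entailed — the narrative places the erasing before the loading.
(e) Entailed — dropping 'for the guests' leaves a sub-description the original still satisfies.

(c), (d), (e)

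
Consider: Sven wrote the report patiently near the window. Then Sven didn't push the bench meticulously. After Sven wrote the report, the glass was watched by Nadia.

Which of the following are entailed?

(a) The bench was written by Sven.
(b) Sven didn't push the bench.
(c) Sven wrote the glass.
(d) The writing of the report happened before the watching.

(d)

(a) Not entailed — Sven wrote the report, not the bench; the bench belongs to the pushing event.
(b) Not entailed — dropping 'meticulously' under negation is not valid — the original leaves open that Sven pushed the bench some other way.
(c) Not entailed — Sven wrote the report, not the glass; the glass belongs to the watching event.
(d) Entailed — the narrative places the writing before the watching.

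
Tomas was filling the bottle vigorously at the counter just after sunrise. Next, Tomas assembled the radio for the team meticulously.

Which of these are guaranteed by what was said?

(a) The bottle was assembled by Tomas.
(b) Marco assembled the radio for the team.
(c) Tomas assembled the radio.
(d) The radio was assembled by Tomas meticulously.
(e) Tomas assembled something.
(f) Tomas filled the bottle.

(c), (d), (e)

(a) Not entailed — Tomas assembled the radio, not the bottle; the bottle belongs to the filling event.
(b) Not entailed — the passage has Tomas assembling the radio, not Marco.
(c) Entailed — this follows by dropping conjuncts from the assembling event's description.
(d) Entailed — dropping 'for the team' leaves a sub-description the original still satisfies.
(e) Entailed — dropping 'meticulously', 'for the team' and generalizing the patient leaves a sub-description the original still satisfies.
(f) Not entailed — 'was filling' is progressive on an accomplishment; it does not entail the completed 'filled'.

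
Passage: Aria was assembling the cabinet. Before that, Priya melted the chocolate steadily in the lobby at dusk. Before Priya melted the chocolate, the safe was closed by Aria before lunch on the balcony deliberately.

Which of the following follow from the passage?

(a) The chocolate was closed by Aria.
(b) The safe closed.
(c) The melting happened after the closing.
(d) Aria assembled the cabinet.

(b), (c)

(a) Not entailed — Aria closed the safe, not the chocolate; the chocolate belongs to the melting event.
(b) Entailed — 'Aria closed the safe' is causative; it entails the inchoative 'the safe closed'.
(c) Entailed — the narrative places the closing before the melting.
(d) Not entailed — 'was assembling' is progressive on an accomplishment; it does not entail the completed 'assembled'.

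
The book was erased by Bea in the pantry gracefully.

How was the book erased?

'gracefully' marks the manner of the erasing event.

gracefully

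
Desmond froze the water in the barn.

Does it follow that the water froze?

'Desmond froze the water' is the causative; it entails the inchoative 'the water froze'.

yes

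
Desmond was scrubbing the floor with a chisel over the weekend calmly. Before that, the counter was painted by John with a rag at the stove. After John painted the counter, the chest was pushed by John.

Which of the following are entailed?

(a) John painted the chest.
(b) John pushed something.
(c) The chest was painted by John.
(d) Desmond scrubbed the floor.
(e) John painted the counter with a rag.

(a) Not entailed — John painted the counter, not the chest; the chest belongs to the pushing event.
(b) Entailed — every conjunct here is already in the original pushing event.
(c) Not entailed — John painted the counter, not the chest; the chest belongs to the pushing event.
(d) Entailed — 'scrub' is an activity; 'was scrubbing' entails that some scrubbing happened, so 'scrubbed' holds.
(e) Entailed — this follows by dropping conjuncts from the painting event's description.

(b), (d), (e)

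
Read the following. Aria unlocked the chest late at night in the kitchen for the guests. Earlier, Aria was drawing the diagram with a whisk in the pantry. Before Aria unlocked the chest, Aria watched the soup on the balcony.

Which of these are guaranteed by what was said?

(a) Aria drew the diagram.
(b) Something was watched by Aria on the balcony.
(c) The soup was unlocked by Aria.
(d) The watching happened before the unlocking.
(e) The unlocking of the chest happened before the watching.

(b), (d)

(a) Not entailed — 'was drawing' is progressive on an accomplishment; it does not entail the completed 'drew'.
(b) Entailed — generalizing the patient leaves a sub-description the original still satisfies.
(c) Not entailed — Aria unlocked the chest, not the soup; the soup belongs to the watching event.
(d) Entailed — the narrative places the watching before the unlocking.
(e) Not entailed — the narrative places the watching before the unlocking, not after.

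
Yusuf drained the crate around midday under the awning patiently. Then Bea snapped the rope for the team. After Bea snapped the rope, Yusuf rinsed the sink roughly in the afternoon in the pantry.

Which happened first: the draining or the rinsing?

the draining

The connectives place the draining before the rinsing.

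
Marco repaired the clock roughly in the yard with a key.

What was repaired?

the clock

'the clock' marks the patient of the repairing event.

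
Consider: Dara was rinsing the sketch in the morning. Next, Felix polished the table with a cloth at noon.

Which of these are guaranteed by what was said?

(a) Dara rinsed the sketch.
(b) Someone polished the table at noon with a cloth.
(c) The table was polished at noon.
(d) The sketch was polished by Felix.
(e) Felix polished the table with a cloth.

(a), (b), (c), (e)

(a) Entailed — 'rinse' is an activity; 'was rinsing' entails that some rinsing happened, so 'rinsed' holds.
(b) Entailed — generalizing the agent leaves a sub-description the original still satisfies.
(c) Entailed — every conjunct here is already in the original polishing event.
(d) Not entailed — Felix polished the table, not the sketch; the sketch belongs to the rinsing event.
(e) Entailed — the original entails any weakening of itself; this just drops 'at noon'.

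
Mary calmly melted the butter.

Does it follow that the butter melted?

yes

'Mary melted the butter' is the causative; it entails the inchoative 'the butter melted'.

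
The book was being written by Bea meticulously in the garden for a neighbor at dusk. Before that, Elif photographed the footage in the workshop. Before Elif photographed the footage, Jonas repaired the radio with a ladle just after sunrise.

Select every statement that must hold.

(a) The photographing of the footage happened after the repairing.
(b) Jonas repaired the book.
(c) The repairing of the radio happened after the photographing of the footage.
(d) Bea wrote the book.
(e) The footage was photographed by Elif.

(a) Entailed — the narrative places the repairing before the photographing.
(b) Not entailed — Jonas repaired the radio, not the book; the book belongs to the writing event.
(c) Not entailed — the narrative places the repairing before the photographing, not after.
(d) Not entailed — 'was writing' is progressive on an accomplishment; it does not entail the completed 'wrote'.
(e) Entailed — every conjunct here is already in the original photographing event.

(a), (e)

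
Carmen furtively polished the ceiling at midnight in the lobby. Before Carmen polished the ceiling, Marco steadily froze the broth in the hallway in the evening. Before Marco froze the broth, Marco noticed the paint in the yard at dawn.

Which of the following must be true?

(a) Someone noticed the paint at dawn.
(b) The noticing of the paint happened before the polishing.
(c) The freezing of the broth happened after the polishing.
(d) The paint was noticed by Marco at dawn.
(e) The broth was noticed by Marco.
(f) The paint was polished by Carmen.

(a), (b), (d)

(a) Entailed — every conjunct here is already in the original noticing event.
(b) Entailed — the narrative places the noticing before the polishing.
(c) Not entailed — the narrative places the freezing before the polishing, not after.
(d) Entailed — every conjunct here is already in the original noticing event.
(e) Not entailed — Marco noticed the paint, not the broth; the broth belongs to the freezing event.
(f) Not entailed — Carmen polished the ceiling, not the paint; the paint belongs to the noticing event.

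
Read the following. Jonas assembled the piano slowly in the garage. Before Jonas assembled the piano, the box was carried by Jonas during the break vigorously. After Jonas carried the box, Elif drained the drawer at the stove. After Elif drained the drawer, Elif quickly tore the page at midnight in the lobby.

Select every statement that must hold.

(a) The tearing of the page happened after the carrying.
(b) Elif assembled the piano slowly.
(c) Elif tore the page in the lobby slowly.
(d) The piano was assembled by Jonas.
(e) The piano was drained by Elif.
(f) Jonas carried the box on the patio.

(a), (d)

(a) Entailed — the narrative places the carrying before the tearing.
(b) Not entailed — the passage has Jonas assembling the piano, not Elif.
(c) Not entailed — 'slowly' adds a manner not in (and inconsistent with) the original.
(d) Entailed — this follows by dropping conjuncts from the assembling event's description.
(e) Not entailed — Elif drained the drawer, not the piano; the piano belongs to the assembling event.
(f) Not entailed — 'on the patio' adds information not in the original event.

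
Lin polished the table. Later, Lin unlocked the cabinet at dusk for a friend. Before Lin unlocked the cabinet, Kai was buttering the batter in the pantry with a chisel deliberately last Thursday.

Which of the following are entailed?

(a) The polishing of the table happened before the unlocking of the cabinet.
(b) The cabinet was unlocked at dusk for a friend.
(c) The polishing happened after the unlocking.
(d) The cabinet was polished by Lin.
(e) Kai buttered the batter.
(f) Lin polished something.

(a), (b), (f)

(a) Entailed — the narrative places the polishing before the unlocking.
(b) Entailed — this follows by dropping conjuncts from the unlocking event's description.
(c) Not entailed — the narrative places the polishing before the unlocking, not after.
(d) Not entailed — Lin polished the table, not the cabinet; the cabinet belongs to the unlocking event.
(e) Not entailed — 'was buttering' is progressive on an accomplishment; it does not entail the completed 'buttered'.
(f) Entailed — every conjunct here is already in the original polishing event.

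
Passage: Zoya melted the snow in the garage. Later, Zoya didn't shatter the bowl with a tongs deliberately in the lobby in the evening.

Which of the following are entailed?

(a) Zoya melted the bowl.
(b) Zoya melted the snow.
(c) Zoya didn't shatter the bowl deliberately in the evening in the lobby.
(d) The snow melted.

(a) Not entailed — Zoya melted the snow, not the bowl; the bowl belongs to the shattering event.
(b) Entailed — dropping 'in the garage' leaves a sub-description the original still satisfies.
(c) Not entailed — dropping 'with a tongs' under negation is not valid — the original leaves open that Zoya shattered the bowl some other way.
(d) Entailed — 'Zoya melted the snow' is causative; it entails the inchoative 'the snow melted'.

(b), (d)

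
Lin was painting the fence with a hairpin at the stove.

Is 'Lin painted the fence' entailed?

'was painting' is progressive; for an accomplishment like 'paint the fence', it doesn't entail completion.

no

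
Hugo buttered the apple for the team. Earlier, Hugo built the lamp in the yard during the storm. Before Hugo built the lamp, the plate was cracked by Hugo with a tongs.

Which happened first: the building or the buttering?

the building

The connectives place the building before the buttering.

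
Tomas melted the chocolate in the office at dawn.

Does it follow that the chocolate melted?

yes

'Tomas melted the chocolate' is the causative; it entails the inchoative 'the chocolate melted'.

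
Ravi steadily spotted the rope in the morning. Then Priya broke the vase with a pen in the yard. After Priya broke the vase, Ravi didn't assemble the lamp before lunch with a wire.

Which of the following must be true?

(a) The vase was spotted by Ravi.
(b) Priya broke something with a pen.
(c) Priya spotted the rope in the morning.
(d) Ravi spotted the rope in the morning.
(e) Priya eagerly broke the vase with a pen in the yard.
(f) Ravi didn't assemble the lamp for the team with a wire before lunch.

(a) Not entailed — Ravi spotted the rope, not the vase; the vase belongs to the breaking event.
(b) Entailed — the original entails any weakening of itself; this just drops 'in the yard' and generalizes the patient.
(c) Not entailed — the passage has Ravi spotting the rope, not Priya.
(d) Entailed — dropping 'steadily' leaves a sub-description the original still satisfies.
(e) Not entailed — 'eagerly' adds information not in the original event.
(f) Entailed — under negation, adding a further restriction is entailed: if no such assembling event occurred, none occurred for the team either.

(b), (d), (f)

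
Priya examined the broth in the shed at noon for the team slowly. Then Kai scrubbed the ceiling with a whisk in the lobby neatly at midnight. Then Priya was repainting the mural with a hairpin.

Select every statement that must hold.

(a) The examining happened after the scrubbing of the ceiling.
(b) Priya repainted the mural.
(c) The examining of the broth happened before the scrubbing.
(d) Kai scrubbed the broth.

(c)

(a) Not entailed — the narrative places the examining before the scrubbing, not after.
(b) Not entailed — 'was repainting' is progressive on an accomplishment; it does not entail the completed 'repainted'.
(c) Entailed — the narrative places the examining before the scrubbing.
(d) Not entailed — Kai scrubbed the ceiling, not the broth; the broth belongs to the examining event.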